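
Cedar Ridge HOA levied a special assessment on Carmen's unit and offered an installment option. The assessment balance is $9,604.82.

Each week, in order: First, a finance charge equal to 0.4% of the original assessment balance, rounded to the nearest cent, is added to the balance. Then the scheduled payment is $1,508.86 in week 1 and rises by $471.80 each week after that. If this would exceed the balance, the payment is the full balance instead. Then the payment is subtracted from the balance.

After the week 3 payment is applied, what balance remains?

Week 1: opening $9,604.82; interest $38.42 → $9,643.24; payment $1,508.86; balance $8,134.38
Week 2: opening $8,134.38; interest $38.42 → $8,172.80; payment $1,980.66; balance $6,192.14
Week 3: opening $6,192.14; interest $38.42 → $6,230.56; payment $2,452.46; balance $3,778.10

$3,778.10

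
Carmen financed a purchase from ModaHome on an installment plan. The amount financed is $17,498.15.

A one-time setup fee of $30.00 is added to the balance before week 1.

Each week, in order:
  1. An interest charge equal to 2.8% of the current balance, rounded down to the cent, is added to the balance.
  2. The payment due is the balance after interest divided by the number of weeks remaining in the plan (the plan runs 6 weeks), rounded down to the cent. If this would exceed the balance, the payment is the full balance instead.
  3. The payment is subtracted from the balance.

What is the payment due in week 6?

Week 1: opening $17,528.15; interest $490.78 → $18,018.93; payment $3,003.15; balance $15,015.78
Week 2: opening $15,015.78; interest $420.44 → $15,436.22; payment $3,087.24; balance $12,348.98
Week 3: opening $12,348.98; interest $345.77 → $12,694.75; payment $3,173.68; balance $9,521.07
Week 4: opening $9,521.07; interest $266.58 → $9,787.65; payment $3,262.55; balance $6,525.10
Week 5: opening $6,525.10; interest $182.70 → $6,707.80; payment $3,353.90; balance $3,353.90
Week 6: opening $3,353.90; interest $93.90 → $3,447.80; payment $3,447.80; balance $0.00

$3,447.80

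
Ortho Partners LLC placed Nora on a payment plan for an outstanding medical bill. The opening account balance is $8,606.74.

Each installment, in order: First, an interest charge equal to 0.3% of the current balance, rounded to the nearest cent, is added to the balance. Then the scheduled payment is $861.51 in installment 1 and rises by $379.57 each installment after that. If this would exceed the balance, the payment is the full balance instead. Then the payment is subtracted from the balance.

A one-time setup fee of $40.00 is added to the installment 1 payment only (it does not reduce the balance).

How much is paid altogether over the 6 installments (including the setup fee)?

$8,741.08

Installment 1: opening $8,606.74; interest $25.82 → $8,632.56; payment $861.51 (+ $40.00 fee); balance $7,771.05
Installment 2: opening $7,771.05; interest $23.31 → $7,794.36; payment $1,241.08; balance $6,553.28
Installment 3: opening $6,553.28; interest $19.66 → $6,572.94; payment $1,620.65; balance $4,952.29
Installment 4: opening $4,952.29; interest $14.86 → $4,967.15; payment $2,000.22; balance $2,966.93
Installment 5: opening $2,966.93; interest $8.90 → $2,975.83; payment $2,379.79; balance $596.04
Installment 6: opening $596.04; interest $1.79 → $597.83; payment $597.83; balance $0.00
Total paid: $8,741.08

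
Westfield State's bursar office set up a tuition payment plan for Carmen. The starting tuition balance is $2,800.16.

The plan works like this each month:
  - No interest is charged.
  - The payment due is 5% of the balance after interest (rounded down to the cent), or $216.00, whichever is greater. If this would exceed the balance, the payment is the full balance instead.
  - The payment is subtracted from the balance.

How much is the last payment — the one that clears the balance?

Month 1: opening $2,800.16; payment $216.00; balance $2,584.16
Month 2: opening $2,584.16; payment $216.00; balance $2,368.16
Month 3: opening $2,368.16; payment $216.00; balance $2,152.16
Month 4: opening $2,152.16; payment $216.00; balance $1,936.16
Month 5: opening $1,936.16; payment $216.00; balance $1,720.16
Month 6: opening $1,720.16; payment $216.00; balance $1,504.16
Month 7: opening $1,504.16; payment $216.00; balance $1,288.16
Month 8: opening $1,288.16; payment $216.00; balance $1,072.16
Month 9: opening $1,072.16; payment $216.00; balance $856.16
Month 10: opening $856.16; payment $216.00; balance $640.16
Month 11: opening $640.16; payment $216.00; balance $424.16
Month 12: opening $424.16; payment $216.00; balance $208.16
Month 13: opening $208.16; payment $208.16; balance $0.00

$208.16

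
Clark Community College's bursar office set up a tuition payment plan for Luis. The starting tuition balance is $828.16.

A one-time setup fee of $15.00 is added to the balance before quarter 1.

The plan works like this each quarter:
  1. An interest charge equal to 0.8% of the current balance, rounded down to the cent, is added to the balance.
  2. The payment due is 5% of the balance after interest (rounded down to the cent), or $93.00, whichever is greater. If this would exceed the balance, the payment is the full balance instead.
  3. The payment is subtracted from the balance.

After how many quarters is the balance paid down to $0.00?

# | Opening | Interest | Payment | End bal
1 | $843.16 | $6.74 | $93.00 | $756.90
2 | $756.90 | $6.05 | $93.00 | $669.95
3 | $669.95 | $5.35 | $93.00 | $582.30
4 | $582.30 | $4.65 | $93.00 | $493.95
5 | $493.95 | $3.95 | $93.00 | $404.90
6 | $404.90 | $3.23 | $93.00 | $315.13
7 | $315.13 | $2.52 | $93.00 | $224.65
8 | $224.65 | $1.79 | $93.00 | $133.44
9 | $133.44 | $1.06 | $93.00 | $41.50
10 | $41.50 | $0.33 | $41.83 | $0.00
Balance reaches $0.00 in quarter 10.

10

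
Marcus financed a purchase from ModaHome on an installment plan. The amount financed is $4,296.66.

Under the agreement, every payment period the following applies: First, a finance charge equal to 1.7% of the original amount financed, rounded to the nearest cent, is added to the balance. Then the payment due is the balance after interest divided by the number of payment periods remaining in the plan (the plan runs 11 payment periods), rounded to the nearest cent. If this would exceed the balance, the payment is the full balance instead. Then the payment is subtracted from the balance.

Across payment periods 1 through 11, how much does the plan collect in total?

# | Opening | Interest | Payment | End bal
1 | $4,296.66 | $73.04 | $397.25 | $3,972.45
2 | $3,972.45 | $73.04 | $404.55 | $3,640.94
3 | $3,640.94 | $73.04 | $412.66 | $3,301.32
4 | $3,301.32 | $73.04 | $421.80 | $2,952.56
5 | $2,952.56 | $73.04 | $432.23 | $2,593.37
6 | $2,593.37 | $73.04 | $444.40 | $2,222.01
7 | $2,222.01 | $73.04 | $459.01 | $1,836.04
8 | $1,836.04 | $73.04 | $477.27 | $1,431.81
9 | $1,431.81 | $73.04 | $501.62 | $1,003.23
10 | $1,003.23 | $73.04 | $538.14 | $538.13
11 | $538.13 | $73.04 | $611.17 | $0.00
Total paid: $5,100.10

$5,100.10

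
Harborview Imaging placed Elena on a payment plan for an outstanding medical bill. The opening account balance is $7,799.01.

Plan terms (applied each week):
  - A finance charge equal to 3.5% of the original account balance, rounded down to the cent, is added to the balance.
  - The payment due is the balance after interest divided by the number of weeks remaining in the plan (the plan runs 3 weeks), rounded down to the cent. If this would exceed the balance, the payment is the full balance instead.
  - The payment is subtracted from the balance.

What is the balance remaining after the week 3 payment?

Week 1: $7,799.01 +$272.96 interest = $8,071.97; pay $2,690.65 → $5,381.32
Week 2: $5,381.32 +$272.96 interest = $5,654.28; pay $2,827.14 → $2,827.14
Week 3: $2,827.14 +$272.96 interest = $3,100.10; pay $3,100.10 → $0.00

$0.00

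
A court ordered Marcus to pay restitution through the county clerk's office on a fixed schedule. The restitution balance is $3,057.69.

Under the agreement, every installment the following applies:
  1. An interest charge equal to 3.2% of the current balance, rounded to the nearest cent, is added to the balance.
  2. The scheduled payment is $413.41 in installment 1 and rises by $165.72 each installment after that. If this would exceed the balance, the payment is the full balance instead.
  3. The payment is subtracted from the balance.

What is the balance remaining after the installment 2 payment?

$2,250.75

# | Opening | Interest | Payment | End bal
1 | $3,057.69 | $97.85 | $413.41 | $2,742.13
2 | $2,742.13 | $87.75 | $579.13 | $2,250.75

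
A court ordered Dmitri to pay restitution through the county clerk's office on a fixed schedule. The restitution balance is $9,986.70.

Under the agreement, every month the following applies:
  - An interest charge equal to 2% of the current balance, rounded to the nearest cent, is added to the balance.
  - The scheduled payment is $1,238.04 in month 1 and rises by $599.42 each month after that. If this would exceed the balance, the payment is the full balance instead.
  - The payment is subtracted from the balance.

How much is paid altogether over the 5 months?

$10,652.43

Month 1: $9,986.70 +$199.73 interest = $10,186.43; pay $1,238.04 → $8,948.39
Month 2: $8,948.39 +$178.97 interest = $9,127.36; pay $1,837.46 → $7,289.90
Month 3: $7,289.90 +$145.80 interest = $7,435.70; pay $2,436.88 → $4,998.82
Month 4: $4,998.82 +$99.98 interest = $5,098.80; pay $3,036.30 → $2,062.50
Month 5: $2,062.50 +$41.25 interest = $2,103.75; pay $2,103.75 → $0.00
Total paid: $10,652.43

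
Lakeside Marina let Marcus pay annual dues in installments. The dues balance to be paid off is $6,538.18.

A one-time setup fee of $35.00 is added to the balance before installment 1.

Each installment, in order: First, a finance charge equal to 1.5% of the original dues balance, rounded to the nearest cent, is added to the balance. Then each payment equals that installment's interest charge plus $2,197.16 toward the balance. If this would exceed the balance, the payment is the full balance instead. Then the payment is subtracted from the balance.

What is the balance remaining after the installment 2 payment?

Installment 1: opening $6,573.18; interest $98.07 → $6,671.25; payment $2,295.23; balance $4,376.02
Installment 2: opening $4,376.02; interest $98.07 → $4,474.09; payment $2,295.23; balance $2,178.86

$2,178.86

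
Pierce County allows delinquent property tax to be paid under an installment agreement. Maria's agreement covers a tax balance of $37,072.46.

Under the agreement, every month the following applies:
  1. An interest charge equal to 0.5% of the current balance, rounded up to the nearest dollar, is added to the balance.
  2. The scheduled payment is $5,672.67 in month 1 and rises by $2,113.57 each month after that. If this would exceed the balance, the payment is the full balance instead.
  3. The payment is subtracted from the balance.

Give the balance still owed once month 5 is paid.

$0.00

Month 1: $37,072.46 +$186.00 interest = $37,258.46; pay $5,672.67 → $31,585.79
Month 2: $31,585.79 +$158.00 interest = $31,743.79; pay $7,786.24 → $23,957.55
Month 3: $23,957.55 +$120.00 interest = $24,077.55; pay $9,899.81 → $14,177.74
Month 4: $14,177.74 +$71.00 interest = $14,248.74; pay $12,013.38 → $2,235.36
Month 5: $2,235.36 +$12.00 interest = $2,247.36; pay $2,247.36 → $0.00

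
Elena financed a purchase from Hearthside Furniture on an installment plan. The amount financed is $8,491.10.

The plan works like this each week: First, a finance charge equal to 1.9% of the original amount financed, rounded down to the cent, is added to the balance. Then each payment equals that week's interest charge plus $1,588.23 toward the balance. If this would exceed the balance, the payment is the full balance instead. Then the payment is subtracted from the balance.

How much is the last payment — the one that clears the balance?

$711.28

Week 1: $8,491.10 +$161.33 interest = $8,652.43; pay $1,749.56 → $6,902.87
Week 2: $6,902.87 +$161.33 interest = $7,064.20; pay $1,749.56 → $5,314.64
Week 3: $5,314.64 +$161.33 interest = $5,475.97; pay $1,749.56 → $3,726.41
Week 4: $3,726.41 +$161.33 interest = $3,887.74; pay $1,749.56 → $2,138.18
Week 5: $2,138.18 +$161.33 interest = $2,299.51; pay $1,749.56 → $549.95
Week 6: $549.95 +$161.33 interest = $711.28; pay $711.28 → $0.00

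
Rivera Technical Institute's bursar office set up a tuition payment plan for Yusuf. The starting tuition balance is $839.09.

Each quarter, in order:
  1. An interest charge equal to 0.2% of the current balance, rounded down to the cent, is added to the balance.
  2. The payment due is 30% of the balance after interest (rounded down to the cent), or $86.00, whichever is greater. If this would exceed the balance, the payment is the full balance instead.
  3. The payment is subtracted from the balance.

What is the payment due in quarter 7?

$31.77

Quarter 1: opening $839.09; interest $1.67 → $840.76; payment $252.22; balance $588.54
Quarter 2: opening $588.54; interest $1.17 → $589.71; payment $176.91; balance $412.80
Quarter 3: opening $412.80; interest $0.82 → $413.62; payment $124.08; balance $289.54
Quarter 4: opening $289.54; interest $0.57 → $290.11; payment $87.03; balance $203.08
Quarter 5: opening $203.08; interest $0.40 → $203.48; payment $86.00; balance $117.48
Quarter 6: opening $117.48; interest $0.23 → $117.71; payment $86.00; balance $31.71
Quarter 7: opening $31.71; interest $0.06 → $31.77; payment $31.77; balance $0.00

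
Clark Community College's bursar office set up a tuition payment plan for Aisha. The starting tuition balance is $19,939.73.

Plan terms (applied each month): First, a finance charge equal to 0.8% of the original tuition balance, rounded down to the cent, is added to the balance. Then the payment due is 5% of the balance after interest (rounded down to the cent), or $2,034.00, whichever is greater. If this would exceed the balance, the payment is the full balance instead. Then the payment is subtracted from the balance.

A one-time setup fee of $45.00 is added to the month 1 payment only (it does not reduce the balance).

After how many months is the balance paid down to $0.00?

11

Month 1: opening $19,939.73; interest $159.51 → $20,099.24; payment $2,034.00 (+ $45.00 fee); balance $18,065.24
Month 2: opening $18,065.24; interest $159.51 → $18,224.75; payment $2,034.00; balance $16,190.75
Month 3: opening $16,190.75; interest $159.51 → $16,350.26; payment $2,034.00; balance $14,316.26
Month 4: opening $14,316.26; interest $159.51 → $14,475.77; payment $2,034.00; balance $12,441.77
Month 5: opening $12,441.77; interest $159.51 → $12,601.28; payment $2,034.00; balance $10,567.28
Month 6: opening $10,567.28; interest $159.51 → $10,726.79; payment $2,034.00; balance $8,692.79
Month 7: opening $8,692.79; interest $159.51 → $8,852.30; payment $2,034.00; balance $6,818.30
Month 8: opening $6,818.30; interest $159.51 → $6,977.81; payment $2,034.00; balance $4,943.81
Month 9: opening $4,943.81; interest $159.51 → $5,103.32; payment $2,034.00; balance $3,069.32
Month 10: opening $3,069.32; interest $159.51 → $3,228.83; payment $2,034.00; balance $1,194.83
Month 11: opening $1,194.83; interest $159.51 → $1,354.34; payment $1,354.34; balance $0.00
Balance reaches $0.00 in month 11.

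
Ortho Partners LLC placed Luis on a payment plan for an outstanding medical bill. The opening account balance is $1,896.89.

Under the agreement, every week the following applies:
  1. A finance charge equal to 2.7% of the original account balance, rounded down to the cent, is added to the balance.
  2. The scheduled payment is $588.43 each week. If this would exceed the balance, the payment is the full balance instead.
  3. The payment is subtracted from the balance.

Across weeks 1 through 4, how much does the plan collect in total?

$2,101.73

Week 1: $1,896.89 +$51.21 interest = $1,948.10; pay $588.43 → $1,359.67
Week 2: $1,359.67 +$51.21 interest = $1,410.88; pay $588.43 → $822.45
Week 3: $822.45 +$51.21 interest = $873.66; pay $588.43 → $285.23
Week 4: $285.23 +$51.21 interest = $336.44; pay $336.44 → $0.00
Total paid: $2,101.73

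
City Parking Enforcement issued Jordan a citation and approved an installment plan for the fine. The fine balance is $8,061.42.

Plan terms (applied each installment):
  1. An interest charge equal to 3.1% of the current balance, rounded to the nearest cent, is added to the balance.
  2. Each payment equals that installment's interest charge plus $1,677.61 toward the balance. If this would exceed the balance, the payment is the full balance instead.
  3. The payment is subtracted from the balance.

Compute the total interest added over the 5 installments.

Installment 1: $8,061.42 +$249.90 interest = $8,311.32; pay $1,927.51 → $6,383.81
Installment 2: $6,383.81 +$197.90 interest = $6,581.71; pay $1,875.51 → $4,706.20
Installment 3: $4,706.20 +$145.89 interest = $4,852.09; pay $1,823.50 → $3,028.59
Installment 4: $3,028.59 +$93.89 interest = $3,122.48; pay $1,771.50 → $1,350.98
Installment 5: $1,350.98 +$41.88 interest = $1,392.86; pay $1,392.86 → $0.00
Total interest: $249.90 + $197.90 + $145.89 + $93.89 + $41.88 = $729.46

$729.46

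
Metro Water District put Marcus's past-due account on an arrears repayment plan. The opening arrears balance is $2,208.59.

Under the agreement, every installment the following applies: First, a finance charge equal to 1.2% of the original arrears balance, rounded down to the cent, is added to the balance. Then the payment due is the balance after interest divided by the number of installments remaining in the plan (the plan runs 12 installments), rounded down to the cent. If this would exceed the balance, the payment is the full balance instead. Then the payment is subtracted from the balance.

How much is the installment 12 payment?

# | Opening | Interest | Payment | End bal
1 | $2,208.59 | $26.50 | $186.25 | $2,048.84
2 | $2,048.84 | $26.50 | $188.66 | $1,886.68
3 | $1,886.68 | $26.50 | $191.31 | $1,721.87
4 | $1,721.87 | $26.50 | $194.26 | $1,554.11
5 | $1,554.11 | $26.50 | $197.57 | $1,383.04
6 | $1,383.04 | $26.50 | $201.36 | $1,208.18
7 | $1,208.18 | $26.50 | $205.78 | $1,028.90
8 | $1,028.90 | $26.50 | $211.08 | $844.32
9 | $844.32 | $26.50 | $217.70 | $653.12
10 | $653.12 | $26.50 | $226.54 | $453.08
11 | $453.08 | $26.50 | $239.79 | $239.79
12 | $239.79 | $26.50 | $266.29 | $0.00

$266.29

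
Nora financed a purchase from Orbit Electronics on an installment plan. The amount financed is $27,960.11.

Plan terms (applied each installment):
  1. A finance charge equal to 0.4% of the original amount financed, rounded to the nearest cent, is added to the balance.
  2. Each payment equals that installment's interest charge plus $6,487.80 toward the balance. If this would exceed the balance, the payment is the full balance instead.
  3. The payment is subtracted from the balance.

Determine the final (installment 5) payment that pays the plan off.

$2,120.75

# | Opening | Interest | Payment | End bal
1 | $27,960.11 | $111.84 | $6,599.64 | $21,472.31
2 | $21,472.31 | $111.84 | $6,599.64 | $14,984.51
3 | $14,984.51 | $111.84 | $6,599.64 | $8,496.71
4 | $8,496.71 | $111.84 | $6,599.64 | $2,008.91
5 | $2,008.91 | $111.84 | $2,120.75 | $0.00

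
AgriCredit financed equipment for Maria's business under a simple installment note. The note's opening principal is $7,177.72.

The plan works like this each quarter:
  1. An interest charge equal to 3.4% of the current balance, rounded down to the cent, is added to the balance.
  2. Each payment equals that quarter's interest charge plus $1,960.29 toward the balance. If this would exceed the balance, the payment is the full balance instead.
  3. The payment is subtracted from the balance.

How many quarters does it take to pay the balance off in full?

Quarter 1: opening $7,177.72; interest $244.04 → $7,421.76; payment $2,204.33; balance $5,217.43
Quarter 2: opening $5,217.43; interest $177.39 → $5,394.82; payment $2,137.68; balance $3,257.14
Quarter 3: opening $3,257.14; interest $110.74 → $3,367.88; payment $2,071.03; balance $1,296.85
Quarter 4: opening $1,296.85; interest $44.09 → $1,340.94; payment $1,340.94; balance $0.00
Balance reaches $0.00 in quarter 4.

4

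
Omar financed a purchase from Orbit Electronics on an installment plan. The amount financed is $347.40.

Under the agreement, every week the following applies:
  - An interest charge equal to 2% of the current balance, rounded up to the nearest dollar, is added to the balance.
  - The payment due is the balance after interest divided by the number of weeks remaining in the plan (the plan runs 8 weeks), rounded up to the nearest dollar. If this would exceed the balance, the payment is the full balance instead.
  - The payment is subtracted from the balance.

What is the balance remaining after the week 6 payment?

Week 1: $347.40 +$7.00 interest = $354.40; pay $45.00 → $309.40
Week 2: $309.40 +$7.00 interest = $316.40; pay $46.00 → $270.40
Week 3: $270.40 +$6.00 interest = $276.40; pay $47.00 → $229.40
Week 4: $229.40 +$5.00 interest = $234.40; pay $47.00 → $187.40
Week 5: $187.40 +$4.00 interest = $191.40; pay $48.00 → $143.40
Week 6: $143.40 +$3.00 interest = $146.40; pay $49.00 → $97.40

$97.40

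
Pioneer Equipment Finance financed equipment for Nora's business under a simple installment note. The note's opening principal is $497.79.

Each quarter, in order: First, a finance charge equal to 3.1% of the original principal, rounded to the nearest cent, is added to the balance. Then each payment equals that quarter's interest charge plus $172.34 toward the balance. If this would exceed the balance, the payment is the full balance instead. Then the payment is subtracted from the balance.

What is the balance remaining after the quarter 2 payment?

$153.11

Quarter 1: opening $497.79; interest $15.43 → $513.22; payment $187.77; balance $325.45
Quarter 2: opening $325.45; interest $15.43 → $340.88; payment $187.77; balance $153.11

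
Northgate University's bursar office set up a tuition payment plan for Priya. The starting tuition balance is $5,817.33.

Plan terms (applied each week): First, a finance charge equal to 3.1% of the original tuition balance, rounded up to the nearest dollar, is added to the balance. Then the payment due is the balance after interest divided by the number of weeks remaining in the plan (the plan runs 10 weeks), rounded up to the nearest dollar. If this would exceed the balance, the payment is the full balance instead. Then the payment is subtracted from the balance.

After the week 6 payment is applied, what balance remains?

$2,937.33

Week 1: $5,817.33 +$181.00 interest = $5,998.33; pay $600.00 → $5,398.33
Week 2: $5,398.33 +$181.00 interest = $5,579.33; pay $620.00 → $4,959.33
Week 3: $4,959.33 +$181.00 interest = $5,140.33; pay $643.00 → $4,497.33
Week 4: $4,497.33 +$181.00 interest = $4,678.33; pay $669.00 → $4,009.33
Week 5: $4,009.33 +$181.00 interest = $4,190.33; pay $699.00 → $3,491.33
Week 6: $3,491.33 +$181.00 interest = $3,672.33; pay $735.00 → $2,937.33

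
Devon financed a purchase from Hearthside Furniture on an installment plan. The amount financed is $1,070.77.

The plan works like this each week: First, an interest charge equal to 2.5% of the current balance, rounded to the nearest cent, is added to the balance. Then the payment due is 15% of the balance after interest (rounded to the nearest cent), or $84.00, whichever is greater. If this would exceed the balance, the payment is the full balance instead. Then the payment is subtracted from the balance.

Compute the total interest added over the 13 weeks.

$159.09

Week 1: opening $1,070.77; interest $26.77 → $1,097.54; payment $164.63; balance $932.91
Week 2: opening $932.91; interest $23.32 → $956.23; payment $143.43; balance $812.80
Week 3: opening $812.80; interest $20.32 → $833.12; payment $124.97; balance $708.15
Week 4: opening $708.15; interest $17.70 → $725.85; payment $108.88; balance $616.97
Week 5: opening $616.97; interest $15.42 → $632.39; payment $94.86; balance $537.53
Week 6: opening $537.53; interest $13.44 → $550.97; payment $84.00; balance $466.97
Week 7: opening $466.97; interest $11.67 → $478.64; payment $84.00; balance $394.64
Week 8: opening $394.64; interest $9.87 → $404.51; payment $84.00; balance $320.51
Week 9: opening $320.51; interest $8.01 → $328.52; payment $84.00; balance $244.52
Week 10: opening $244.52; interest $6.11 → $250.63; payment $84.00; balance $166.63
Week 11: opening $166.63; interest $4.17 → $170.80; payment $84.00; balance $86.80
Week 12: opening $86.80; interest $2.17 → $88.97; payment $84.00; balance $4.97
Week 13: opening $4.97; interest $0.12 → $5.09; payment $5.09; balance $0.00
Total interest: $26.77 + $23.32 + $20.32 + $17.70 + $15.42 + $13.44 + $11.67 + $9.87 + $8.01 + $6.11 + $4.17 + $2.17 + $0.12 = $159.09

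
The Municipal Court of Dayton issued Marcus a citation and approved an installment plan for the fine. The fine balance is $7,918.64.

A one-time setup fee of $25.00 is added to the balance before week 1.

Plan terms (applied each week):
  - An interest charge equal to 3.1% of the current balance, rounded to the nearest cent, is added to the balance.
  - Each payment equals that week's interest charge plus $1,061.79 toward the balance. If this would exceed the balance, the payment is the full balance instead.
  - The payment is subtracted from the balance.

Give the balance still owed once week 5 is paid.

$2,634.69

Week 1: opening $7,943.64; interest $246.25 → $8,189.89; payment $1,308.04; balance $6,881.85
Week 2: opening $6,881.85; interest $213.34 → $7,095.19; payment $1,275.13; balance $5,820.06
Week 3: opening $5,820.06; interest $180.42 → $6,000.48; payment $1,242.21; balance $4,758.27
Week 4: opening $4,758.27; interest $147.51 → $4,905.78; payment $1,209.30; balance $3,696.48
Week 5: opening $3,696.48; interest $114.59 → $3,811.07; payment $1,176.38; balance $2,634.69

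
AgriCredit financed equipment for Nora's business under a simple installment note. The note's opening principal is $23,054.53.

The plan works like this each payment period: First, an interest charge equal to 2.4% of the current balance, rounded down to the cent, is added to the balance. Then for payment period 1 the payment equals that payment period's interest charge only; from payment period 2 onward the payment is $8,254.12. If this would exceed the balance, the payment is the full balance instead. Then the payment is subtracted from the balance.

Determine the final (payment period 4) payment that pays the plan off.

Payment period 1: opening $23,054.53; interest $553.30 → $23,607.83; payment $553.30; balance $23,054.53
Payment period 2: opening $23,054.53; interest $553.30 → $23,607.83; payment $8,254.12; balance $15,353.71
Payment period 3: opening $15,353.71; interest $368.48 → $15,722.19; payment $8,254.12; balance $7,468.07
Payment period 4: opening $7,468.07; interest $179.23 → $7,647.30; payment $7,647.30; balance $0.00

$7,647.30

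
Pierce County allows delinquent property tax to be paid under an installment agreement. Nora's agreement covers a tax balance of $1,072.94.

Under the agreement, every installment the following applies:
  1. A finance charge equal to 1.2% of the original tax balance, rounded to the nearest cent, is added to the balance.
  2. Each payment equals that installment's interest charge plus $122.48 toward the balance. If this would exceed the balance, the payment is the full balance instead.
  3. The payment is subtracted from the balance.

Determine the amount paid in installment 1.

Installment 1: opening $1,072.94; interest $12.88 → $1,085.82; payment $135.36; balance $950.46

$135.36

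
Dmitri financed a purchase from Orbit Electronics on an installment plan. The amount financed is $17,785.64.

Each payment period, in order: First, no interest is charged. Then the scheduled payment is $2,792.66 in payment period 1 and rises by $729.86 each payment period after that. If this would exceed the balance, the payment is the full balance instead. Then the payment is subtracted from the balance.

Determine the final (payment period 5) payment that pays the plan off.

$2,235.84

# | Opening | Payment | End bal
1 | $17,785.64 | $2,792.66 | $14,992.98
2 | $14,992.98 | $3,522.52 | $11,470.46
3 | $11,470.46 | $4,252.38 | $7,218.08
4 | $7,218.08 | $4,982.24 | $2,235.84
5 | $2,235.84 | $2,235.84 | $0.00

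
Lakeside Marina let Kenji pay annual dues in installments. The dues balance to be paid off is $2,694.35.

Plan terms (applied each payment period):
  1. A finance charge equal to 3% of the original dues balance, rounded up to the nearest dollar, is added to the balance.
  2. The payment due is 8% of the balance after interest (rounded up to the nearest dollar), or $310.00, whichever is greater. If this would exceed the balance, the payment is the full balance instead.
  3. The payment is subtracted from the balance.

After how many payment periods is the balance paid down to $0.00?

12

# | Opening | Interest | Payment | End bal
1 | $2,694.35 | $81.00 | $310.00 | $2,465.35
2 | $2,465.35 | $81.00 | $310.00 | $2,236.35
3 | $2,236.35 | $81.00 | $310.00 | $2,007.35
4 | $2,007.35 | $81.00 | $310.00 | $1,778.35
5 | $1,778.35 | $81.00 | $310.00 | $1,549.35
6 | $1,549.35 | $81.00 | $310.00 | $1,320.35
7 | $1,320.35 | $81.00 | $310.00 | $1,091.35
8 | $1,091.35 | $81.00 | $310.00 | $862.35
9 | $862.35 | $81.00 | $310.00 | $633.35
10 | $633.35 | $81.00 | $310.00 | $404.35
11 | $404.35 | $81.00 | $310.00 | $175.35
12 | $175.35 | $81.00 | $256.35 | $0.00
Balance reaches $0.00 in payment period 12.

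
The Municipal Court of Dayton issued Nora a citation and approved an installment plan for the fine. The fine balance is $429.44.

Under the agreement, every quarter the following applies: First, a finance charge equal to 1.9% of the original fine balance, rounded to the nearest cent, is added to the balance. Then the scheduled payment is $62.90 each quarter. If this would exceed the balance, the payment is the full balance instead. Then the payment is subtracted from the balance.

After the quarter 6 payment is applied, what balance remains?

$101.00

Quarter 1: opening $429.44; interest $8.16 → $437.60; payment $62.90; balance $374.70
Quarter 2: opening $374.70; interest $8.16 → $382.86; payment $62.90; balance $319.96
Quarter 3: opening $319.96; interest $8.16 → $328.12; payment $62.90; balance $265.22
Quarter 4: opening $265.22; interest $8.16 → $273.38; payment $62.90; balance $210.48
Quarter 5: opening $210.48; interest $8.16 → $218.64; payment $62.90; balance $155.74
Quarter 6: opening $155.74; interest $8.16 → $163.90; payment $62.90; balance $101.00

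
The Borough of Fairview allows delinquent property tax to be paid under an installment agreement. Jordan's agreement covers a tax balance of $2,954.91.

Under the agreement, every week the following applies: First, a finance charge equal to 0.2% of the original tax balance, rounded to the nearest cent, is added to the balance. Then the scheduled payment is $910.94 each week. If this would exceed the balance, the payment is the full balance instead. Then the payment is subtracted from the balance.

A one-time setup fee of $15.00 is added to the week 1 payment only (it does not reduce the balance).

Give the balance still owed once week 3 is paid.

$239.82

Week 1: $2,954.91 +$5.91 interest = $2,960.82; pay $910.94 (+ $15.00 fee) → $2,049.88
Week 2: $2,049.88 +$5.91 interest = $2,055.79; pay $910.94 → $1,144.85
Week 3: $1,144.85 +$5.91 interest = $1,150.76; pay $910.94 → $239.82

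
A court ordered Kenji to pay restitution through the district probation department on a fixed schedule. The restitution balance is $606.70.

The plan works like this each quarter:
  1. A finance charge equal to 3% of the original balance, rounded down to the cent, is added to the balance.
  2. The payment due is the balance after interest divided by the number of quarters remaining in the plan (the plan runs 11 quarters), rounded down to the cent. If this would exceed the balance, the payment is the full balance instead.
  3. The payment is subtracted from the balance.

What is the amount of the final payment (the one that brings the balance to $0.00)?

$110.13

# | Opening | Interest | Payment | End bal
1 | $606.70 | $18.20 | $56.80 | $568.10
2 | $568.10 | $18.20 | $58.63 | $527.67
3 | $527.67 | $18.20 | $60.65 | $485.22
4 | $485.22 | $18.20 | $62.92 | $440.50
5 | $440.50 | $18.20 | $65.52 | $393.18
6 | $393.18 | $18.20 | $68.56 | $342.82
7 | $342.82 | $18.20 | $72.20 | $288.82
8 | $288.82 | $18.20 | $76.75 | $230.27
9 | $230.27 | $18.20 | $82.82 | $165.65
10 | $165.65 | $18.20 | $91.92 | $91.93
11 | $91.93 | $18.20 | $110.13 | $0.00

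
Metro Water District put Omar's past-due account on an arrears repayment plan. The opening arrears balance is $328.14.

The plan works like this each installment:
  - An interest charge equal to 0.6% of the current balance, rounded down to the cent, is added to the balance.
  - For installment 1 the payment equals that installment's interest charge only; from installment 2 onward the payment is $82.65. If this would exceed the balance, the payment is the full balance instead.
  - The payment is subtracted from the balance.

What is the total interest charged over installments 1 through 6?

Installment 1: $328.14 +$1.96 interest = $330.10; pay $1.96 → $328.14
Installment 2: $328.14 +$1.96 interest = $330.10; pay $82.65 → $247.45
Installment 3: $247.45 +$1.48 interest = $248.93; pay $82.65 → $166.28
Installment 4: $166.28 +$0.99 interest = $167.27; pay $82.65 → $84.62
Installment 5: $84.62 +$0.50 interest = $85.12; pay $82.65 → $2.47
Installment 6: $2.47 +$0.01 interest = $2.48; pay $2.48 → $0.00
Total interest: $1.96 + $1.96 + $1.48 + $0.99 + $0.50 + $0.01 = $6.90

$6.90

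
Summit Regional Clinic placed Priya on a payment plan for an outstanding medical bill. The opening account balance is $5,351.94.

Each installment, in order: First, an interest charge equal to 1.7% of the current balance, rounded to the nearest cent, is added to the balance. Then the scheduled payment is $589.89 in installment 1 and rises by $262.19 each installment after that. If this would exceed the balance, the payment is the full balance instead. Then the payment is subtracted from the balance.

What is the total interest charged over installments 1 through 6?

$325.46

# | Opening | Interest | Payment | End bal
1 | $5,351.94 | $90.98 | $589.89 | $4,853.03
2 | $4,853.03 | $82.50 | $852.08 | $4,083.45
3 | $4,083.45 | $69.42 | $1,114.27 | $3,038.60
4 | $3,038.60 | $51.66 | $1,376.46 | $1,713.80
5 | $1,713.80 | $29.13 | $1,638.65 | $104.28
6 | $104.28 | $1.77 | $106.05 | $0.00
Total interest: $90.98 + $82.50 + $69.42 + $51.66 + $29.13 + $1.77 = $325.46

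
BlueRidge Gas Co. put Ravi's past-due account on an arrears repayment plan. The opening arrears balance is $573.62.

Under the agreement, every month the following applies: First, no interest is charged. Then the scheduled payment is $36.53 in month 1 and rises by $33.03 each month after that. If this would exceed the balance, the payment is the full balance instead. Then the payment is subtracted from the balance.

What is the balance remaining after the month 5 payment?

$60.67

Month 1: $573.62 − $36.53 → $537.09
Month 2: $537.09 − $69.56 → $467.53
Month 3: $467.53 − $102.59 → $364.94
Month 4: $364.94 − $135.62 → $229.32
Month 5: $229.32 − $168.65 → $60.67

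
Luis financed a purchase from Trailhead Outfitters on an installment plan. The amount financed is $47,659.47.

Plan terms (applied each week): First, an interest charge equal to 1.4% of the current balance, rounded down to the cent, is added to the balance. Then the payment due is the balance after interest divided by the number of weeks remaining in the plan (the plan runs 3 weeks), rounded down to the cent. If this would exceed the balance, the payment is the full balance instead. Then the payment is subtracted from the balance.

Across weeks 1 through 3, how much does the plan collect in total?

$49,006.42

Week 1: opening $47,659.47; interest $667.23 → $48,326.70; payment $16,108.90; balance $32,217.80
Week 2: opening $32,217.80; interest $451.04 → $32,668.84; payment $16,334.42; balance $16,334.42
Week 3: opening $16,334.42; interest $228.68 → $16,563.10; payment $16,563.10; balance $0.00
Total paid: $49,006.42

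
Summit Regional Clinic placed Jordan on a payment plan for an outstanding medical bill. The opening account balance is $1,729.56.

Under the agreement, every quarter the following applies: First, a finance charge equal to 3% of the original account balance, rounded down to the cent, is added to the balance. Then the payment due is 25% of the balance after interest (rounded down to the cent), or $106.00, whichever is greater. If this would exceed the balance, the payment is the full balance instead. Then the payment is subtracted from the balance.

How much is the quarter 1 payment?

$445.36

Quarter 1: $1,729.56 +$51.88 interest = $1,781.44; pay $445.36 → $1,336.08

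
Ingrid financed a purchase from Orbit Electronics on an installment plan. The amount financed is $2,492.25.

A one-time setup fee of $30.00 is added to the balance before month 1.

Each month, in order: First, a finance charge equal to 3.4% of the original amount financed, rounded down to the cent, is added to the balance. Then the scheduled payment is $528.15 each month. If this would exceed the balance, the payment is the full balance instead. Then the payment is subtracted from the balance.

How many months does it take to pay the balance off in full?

Month 1: opening $2,522.25; interest $84.73 → $2,606.98; payment $528.15; balance $2,078.83
Month 2: opening $2,078.83; interest $84.73 → $2,163.56; payment $528.15; balance $1,635.41
Month 3: opening $1,635.41; interest $84.73 → $1,720.14; payment $528.15; balance $1,191.99
Month 4: opening $1,191.99; interest $84.73 → $1,276.72; payment $528.15; balance $748.57
Month 5: opening $748.57; interest $84.73 → $833.30; payment $528.15; balance $305.15
Month 6: opening $305.15; interest $84.73 → $389.88; payment $389.88; balance $0.00
Balance reaches $0.00 in month 6.

6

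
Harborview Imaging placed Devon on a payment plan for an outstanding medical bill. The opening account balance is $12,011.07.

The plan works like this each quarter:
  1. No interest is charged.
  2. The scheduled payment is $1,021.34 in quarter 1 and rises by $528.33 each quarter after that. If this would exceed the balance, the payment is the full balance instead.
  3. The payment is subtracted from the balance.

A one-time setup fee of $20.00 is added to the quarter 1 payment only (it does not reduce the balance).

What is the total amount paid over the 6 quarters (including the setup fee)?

$12,031.07

Quarter 1: opening $12,011.07; payment $1,021.34 (+ $20.00 fee); balance $10,989.73
Quarter 2: opening $10,989.73; payment $1,549.67; balance $9,440.06
Quarter 3: opening $9,440.06; payment $2,078.00; balance $7,362.06
Quarter 4: opening $7,362.06; payment $2,606.33; balance $4,755.73
Quarter 5: opening $4,755.73; payment $3,134.66; balance $1,621.07
Quarter 6: opening $1,621.07; payment $1,621.07; balance $0.00
Total paid: $12,031.07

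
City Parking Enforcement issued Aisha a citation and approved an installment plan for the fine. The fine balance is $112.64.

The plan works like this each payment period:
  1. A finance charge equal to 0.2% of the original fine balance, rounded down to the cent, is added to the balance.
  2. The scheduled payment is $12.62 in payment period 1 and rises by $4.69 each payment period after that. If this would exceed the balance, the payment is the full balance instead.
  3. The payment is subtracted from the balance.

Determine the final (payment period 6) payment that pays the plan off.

$3.96

# | Opening | Interest | Payment | End bal
1 | $112.64 | $0.22 | $12.62 | $100.24
2 | $100.24 | $0.22 | $17.31 | $83.15
3 | $83.15 | $0.22 | $22.00 | $61.37
4 | $61.37 | $0.22 | $26.69 | $34.90
5 | $34.90 | $0.22 | $31.38 | $3.74
6 | $3.74 | $0.22 | $3.96 | $0.00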